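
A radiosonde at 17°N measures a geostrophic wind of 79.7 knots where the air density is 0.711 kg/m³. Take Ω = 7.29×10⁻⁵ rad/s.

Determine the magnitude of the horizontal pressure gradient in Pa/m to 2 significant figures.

Coriolis parameter at 17°N:
f = 2Ω sin φ = 2 × 7.29×10⁻⁵ × sin 17° = 4.26×10⁻⁵ s⁻¹
Wind speed in SI: 79.7 knots = 41.0 m/s
Geostrophic balance rearranged: |∂P/∂n| = f ρ V_g
|∂P/∂n| = 4.26×10⁻⁵ × 0.711 × 41.0 = 1.24×10⁻³ Pa/m

1.2×10⁻³ Pa/m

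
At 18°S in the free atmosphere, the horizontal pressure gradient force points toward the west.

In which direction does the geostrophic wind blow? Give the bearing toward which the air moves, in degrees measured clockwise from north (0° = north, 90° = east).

The pressure-gradient force points toward the west (bearing 270°).
Geostrophic balance: in the Southern Hemisphere the Coriolis force deflects motion to the left, so the geostrophic wind blows 90° to the left of the pressure-gradient force (low pressure on the right).
Rotating 270° by 90° counterclockwise gives 180° — the wind blows toward the south.

180°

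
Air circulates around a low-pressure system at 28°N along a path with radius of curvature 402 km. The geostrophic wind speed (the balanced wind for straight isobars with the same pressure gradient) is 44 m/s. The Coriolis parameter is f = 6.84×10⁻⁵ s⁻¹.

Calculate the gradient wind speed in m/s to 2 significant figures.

Around a low, centrifugal force acts outward with Coriolis, so pressure-gradient force balances both:
(1/ρ)|∂P/∂n| = fV + V²/R  →  V² + fR·V − fR·V_g = 0
With fR = 6.84×10⁻⁵ × 402×10³ m = 27.5 m/s:
V = [−fR + √((fR)² + 4 fR V_g)]/2 = [−27.5 + √(27.5² + 4×27.5×44)]/2 = 23.7 m/s
Subgeostrophic (V < V_g = 44 m/s), as expected around a low.

24 m/s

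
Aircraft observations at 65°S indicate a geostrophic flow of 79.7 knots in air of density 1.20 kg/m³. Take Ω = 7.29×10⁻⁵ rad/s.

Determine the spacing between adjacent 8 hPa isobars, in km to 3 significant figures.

Coriolis parameter at 65°S:
f = 2Ω sin φ = 2 × 7.29×10⁻⁵ × sin 65° = 1.32×10⁻⁴ s⁻¹
Wind speed in SI: 79.7 knots = 41.0 m/s
Geostrophic balance rearranged: |∂P/∂n| = f ρ V_g
|∂P/∂n| = 1.32×10⁻⁴ × 1.20 × 41.0 = 6.50×10⁻³ Pa/m
Isobar spacing: Δn = ΔP/|∂P/∂n| = 800 Pa / 6.50×10⁻³ Pa/m = 123049 m ≈ 123 km

123 km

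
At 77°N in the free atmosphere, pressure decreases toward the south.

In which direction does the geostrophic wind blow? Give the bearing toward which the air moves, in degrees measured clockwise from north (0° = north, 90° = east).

270°

The pressure-gradient force points toward the south (bearing 180°).
Geostrophic balance: in the Northern Hemisphere the Coriolis force deflects motion to the right, so the geostrophic wind blows 90° to the right of the pressure-gradient force (low pressure on the left).
Rotating 180° by 90° clockwise gives 270° — the wind blows toward the west.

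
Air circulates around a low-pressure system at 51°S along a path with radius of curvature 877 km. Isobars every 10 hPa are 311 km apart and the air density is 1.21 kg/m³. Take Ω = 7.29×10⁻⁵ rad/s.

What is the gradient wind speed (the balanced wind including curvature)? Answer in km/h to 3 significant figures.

70.5 km/h

Coriolis parameter at 51°S:
f = 2Ω sin φ = 2 × 7.29×10⁻⁵ × sin 51° = 1.13×10⁻⁴ s⁻¹
Pressure gradient: |∂P/∂n| = 1000 Pa / 311000 m = 3.22×10⁻³ Pa/m
Geostrophic speed: V_g = |∂P/∂n|/(fρ) = 3.22×10⁻³/(1.13×10⁻⁴ × 1.21) = 23.5 m/s
Around a low, centrifugal force acts outward with Coriolis, so pressure-gradient force balances both:
(1/ρ)|∂P/∂n| = fV + V²/R  →  V² + fR·V − fR·V_g = 0
With fR = 1.13×10⁻⁴ × 877×10³ m = 99.4 m/s:
V = [−fR + √((fR)² + 4 fR V_g)]/2 = [−99.4 + √(99.4² + 4×99.4×23.5)]/2 = 19.6 m/s
Subgeostrophic (V < V_g = 23.5 m/s), as expected around a low.
Converting: 19.6 m/s × 3.6 = 70.5 km/h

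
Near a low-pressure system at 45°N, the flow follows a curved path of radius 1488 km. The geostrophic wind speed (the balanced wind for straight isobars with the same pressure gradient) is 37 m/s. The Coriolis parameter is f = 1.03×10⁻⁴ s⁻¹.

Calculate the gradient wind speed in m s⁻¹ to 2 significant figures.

Around a low, centrifugal force acts outward with Coriolis, so pressure-gradient force balances both:
(1/ρ)|∂P/∂n| = fV + V²/R  →  V² + fR·V − fR·V_g = 0
With fR = 1.03×10⁻⁴ × 1488×10³ m = 153 m/s:
V = [−fR + √((fR)² + 4 fR V_g)]/2 = [−153 + √(153² + 4×153×37)]/2 = 30.8 m/s
Subgeostrophic (V < V_g = 37 m/s), as expected around a low.

31 m s⁻¹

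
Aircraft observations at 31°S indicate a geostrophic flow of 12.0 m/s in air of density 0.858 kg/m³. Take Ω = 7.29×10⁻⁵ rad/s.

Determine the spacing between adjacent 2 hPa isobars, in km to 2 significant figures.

Coriolis parameter at 31°S:
f = 2Ω sin φ = 2 × 7.29×10⁻⁵ × sin 31° = 7.51×10⁻⁵ s⁻¹
Geostrophic balance rearranged: |∂P/∂n| = f ρ V_g
|∂P/∂n| = 7.51×10⁻⁵ × 0.858 × 12.0 = 7.73×10⁻⁴ Pa/m
Isobar spacing: Δn = ΔP/|∂P/∂n| = 200 Pa / 7.73×10⁻⁴ Pa/m = 258681 m ≈ 260 km

260 km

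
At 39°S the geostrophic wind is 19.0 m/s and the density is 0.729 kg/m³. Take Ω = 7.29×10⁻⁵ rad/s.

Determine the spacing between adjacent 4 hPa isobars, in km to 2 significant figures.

Coriolis parameter at 39°S:
f = 2Ω sin φ = 2 × 7.29×10⁻⁵ × sin 39° = 9.18×10⁻⁵ s⁻¹
Geostrophic balance rearranged: |∂P/∂n| = f ρ V_g
|∂P/∂n| = 9.18×10⁻⁵ × 0.729 × 19.0 = 1.27×10⁻³ Pa/m
Isobar spacing: Δn = ΔP/|∂P/∂n| = 400 Pa / 1.27×10⁻³ Pa/m = 314738 m ≈ 310 km

310 km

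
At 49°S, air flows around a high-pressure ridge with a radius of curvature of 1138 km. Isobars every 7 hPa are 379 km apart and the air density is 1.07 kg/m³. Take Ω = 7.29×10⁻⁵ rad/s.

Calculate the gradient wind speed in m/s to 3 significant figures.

18.4 m/s

Coriolis parameter at 49°S:
f = 2Ω sin φ = 2 × 7.29×10⁻⁵ × sin 49° = 1.10×10⁻⁴ s⁻¹
Pressure gradient: |∂P/∂n| = 700 Pa / 379000 m = 1.85×10⁻³ Pa/m
Geostrophic speed: V_g = |∂P/∂n|/(fρ) = 1.85×10⁻³/(1.10×10⁻⁴ × 1.07) = 15.7 m/s
Around a high, pressure-gradient force acts outward with centrifugal, so Coriolis balances both:
fV = (1/ρ)|∂P/∂n| + V²/R  →  V² − fR·V + fR·V_g = 0
With fR = 1.10×10⁻⁴ × 1138×10³ m = 125 m/s:
V = [fR − √((fR)² − 4 fR V_g)]/2 = [125 − √(125² − 4×125×15.7)]/2 = 18.4 m/s
Supergeostrophic (V > V_g = 15.7 m/s), as expected around a high.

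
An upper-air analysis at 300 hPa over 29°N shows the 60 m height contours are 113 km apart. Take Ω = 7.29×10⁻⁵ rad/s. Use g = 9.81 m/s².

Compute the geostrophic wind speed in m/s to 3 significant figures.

73.7 m/s

Coriolis parameter at 29°N:
f = 2Ω sin φ = 2 × 7.29×10⁻⁵ × sin 29° = 7.07×10⁻⁵ s⁻¹
Height gradient: |∂Z/∂n| = 60 m / 113000 m = 5.31×10⁻⁴
On a pressure surface, geostrophic balance gives V_g = (g/f)|∂Z/∂n|:
V_g = 9.81 × 5.31×10⁻⁴ / 7.07×10⁻⁵ = 73.7 m/s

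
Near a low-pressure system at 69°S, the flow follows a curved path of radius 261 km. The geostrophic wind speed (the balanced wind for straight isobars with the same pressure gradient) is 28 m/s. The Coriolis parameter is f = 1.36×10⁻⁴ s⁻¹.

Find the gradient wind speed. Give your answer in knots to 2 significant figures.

36 knots

Around a low, centrifugal force acts outward with Coriolis, so pressure-gradient force balances both:
(1/ρ)|∂P/∂n| = fV + V²/R  →  V² + fR·V − fR·V_g = 0
With fR = 1.36×10⁻⁴ × 261×10³ m = 35.5 m/s:
V = [−fR + √((fR)² + 4 fR V_g)]/2 = [−35.5 + √(35.5² + 4×35.5×28)]/2 = 18.4 m/s
Subgeostrophic (V < V_g = 28 m/s), as expected around a low.
Converting: 18.4 m/s × 1.944 = 36 knots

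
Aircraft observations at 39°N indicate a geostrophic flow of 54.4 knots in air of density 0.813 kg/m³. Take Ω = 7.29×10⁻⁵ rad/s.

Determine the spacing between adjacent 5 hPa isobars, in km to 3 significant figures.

Coriolis parameter at 39°N:
f = 2Ω sin φ = 2 × 7.29×10⁻⁵ × sin 39° = 9.18×10⁻⁵ s⁻¹
Wind speed in SI: 54.4 knots = 28.0 m/s
Geostrophic balance rearranged: |∂P/∂n| = f ρ V_g
|∂P/∂n| = 9.18×10⁻⁵ × 0.813 × 28.0 = 2.09×10⁻³ Pa/m
Isobar spacing: Δn = ΔP/|∂P/∂n| = 500 Pa / 2.09×10⁻³ Pa/m = 239504 m ≈ 240 km

240 km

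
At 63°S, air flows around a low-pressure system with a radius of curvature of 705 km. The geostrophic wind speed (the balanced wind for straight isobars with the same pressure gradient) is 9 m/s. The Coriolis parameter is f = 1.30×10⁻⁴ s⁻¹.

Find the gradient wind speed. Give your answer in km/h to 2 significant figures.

Around a low, centrifugal force acts outward with Coriolis, so pressure-gradient force balances both:
(1/ρ)|∂P/∂n| = fV + V²/R  →  V² + fR·V − fR·V_g = 0
With fR = 1.30×10⁻⁴ × 705×10³ m = 91.6 m/s:
V = [−fR + √((fR)² + 4 fR V_g)]/2 = [−91.6 + √(91.6² + 4×91.6×9)]/2 = 8.26 m/s
Subgeostrophic (V < V_g = 9 m/s), as expected around a low.
Converting: 8.26 m/s × 3.6 = 30 km/h

30 km/h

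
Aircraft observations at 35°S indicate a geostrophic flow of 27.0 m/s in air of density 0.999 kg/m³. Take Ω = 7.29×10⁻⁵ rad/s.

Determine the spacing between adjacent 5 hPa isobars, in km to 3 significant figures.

222 km

Coriolis parameter at 35°S:
f = 2Ω sin φ = 2 × 7.29×10⁻⁵ × sin 35° = 8.36×10⁻⁵ s⁻¹
Geostrophic balance rearranged: |∂P/∂n| = f ρ V_g
|∂P/∂n| = 8.36×10⁻⁵ × 0.999 × 27.0 = 2.26×10⁻³ Pa/m
Isobar spacing: Δn = ΔP/|∂P/∂n| = 500 Pa / 2.26×10⁻³ Pa/m = 221662 m ≈ 222 km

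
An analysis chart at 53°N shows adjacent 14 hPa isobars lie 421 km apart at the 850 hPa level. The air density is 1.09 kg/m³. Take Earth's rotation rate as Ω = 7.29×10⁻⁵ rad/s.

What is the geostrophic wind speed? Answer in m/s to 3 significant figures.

Coriolis parameter at 53°N:
f = 2Ω sin φ = 2 × 7.29×10⁻⁵ × sin 53° = 1.16×10⁻⁴ s⁻¹
Pressure gradient: |∂P/∂n| = 1400 Pa / 421000 m = 3.33×10⁻³ Pa/m
Geostrophic balance (pressure-gradient force = Coriolis force):
V_g = (1/(fρ)) |∂P/∂n| = 3.33×10⁻³ / (1.16×10⁻⁴ × 1.09) = 26.2 m/s

26.2 m/s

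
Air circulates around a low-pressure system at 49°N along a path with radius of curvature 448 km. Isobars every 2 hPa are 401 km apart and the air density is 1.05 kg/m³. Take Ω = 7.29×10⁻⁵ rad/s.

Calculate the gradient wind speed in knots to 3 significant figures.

7.76 knots

Coriolis parameter at 49°N:
f = 2Ω sin φ = 2 × 7.29×10⁻⁵ × sin 49° = 1.10×10⁻⁴ s⁻¹
Pressure gradient: |∂P/∂n| = 200 Pa / 401000 m = 4.99×10⁻⁴ Pa/m
Geostrophic speed: V_g = |∂P/∂n|/(fρ) = 4.99×10⁻⁴/(1.10×10⁻⁴ × 1.05) = 4.32 m/s
Around a low, centrifugal force acts outward with Coriolis, so pressure-gradient force balances both:
(1/ρ)|∂P/∂n| = fV + V²/R  →  V² + fR·V − fR·V_g = 0
With fR = 1.10×10⁻⁴ × 448×10³ m = 49.3 m/s:
V = [−fR + √((fR)² + 4 fR V_g)]/2 = [−49.3 + √(49.3² + 4×49.3×4.32)]/2 = 3.99 m/s
Subgeostrophic (V < V_g = 4.32 m/s), as expected around a low.
Converting: 3.99 m/s × 1.944 = 7.76 knots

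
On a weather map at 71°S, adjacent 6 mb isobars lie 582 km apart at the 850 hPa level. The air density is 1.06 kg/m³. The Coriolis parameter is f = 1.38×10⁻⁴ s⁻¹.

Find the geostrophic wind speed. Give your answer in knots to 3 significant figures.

13.7 knots

Pressure gradient: |∂P/∂n| = 600 Pa / 582000 m = 1.03×10⁻³ Pa/m
Geostrophic balance (pressure-gradient force = Coriolis force):
V_g = (1/(fρ)) |∂P/∂n| = 1.03×10⁻³ / (1.38×10⁻⁴ × 1.06) = 7.05 m/s
Converting: 7.05 m/s × 1.944 = 13.7 knots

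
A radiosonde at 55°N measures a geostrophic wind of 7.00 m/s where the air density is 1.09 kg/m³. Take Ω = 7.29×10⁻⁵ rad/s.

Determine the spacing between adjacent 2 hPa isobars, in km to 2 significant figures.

Coriolis parameter at 55°N:
f = 2Ω sin φ = 2 × 7.29×10⁻⁵ × sin 55° = 1.19×10⁻⁴ s⁻¹
Geostrophic balance rearranged: |∂P/∂n| = f ρ V_g
|∂P/∂n| = 1.19×10⁻⁴ × 1.09 × 7.00 = 9.11×10⁻⁴ Pa/m
Isobar spacing: Δn = ΔP/|∂P/∂n| = 200 Pa / 9.11×10⁻⁴ Pa/m = 219474 m ≈ 220 km

220 km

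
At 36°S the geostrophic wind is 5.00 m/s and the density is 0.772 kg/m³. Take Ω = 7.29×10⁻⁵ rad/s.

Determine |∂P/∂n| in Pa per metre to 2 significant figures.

Coriolis parameter at 36°S:
f = 2Ω sin φ = 2 × 7.29×10⁻⁵ × sin 36° = 8.57×10⁻⁵ s⁻¹
Geostrophic balance rearranged: |∂P/∂n| = f ρ V_g
|∂P/∂n| = 8.57×10⁻⁵ × 0.772 × 5.00 = 3.31×10⁻⁴ Pa/m

3.3×10⁻⁴ Pa/m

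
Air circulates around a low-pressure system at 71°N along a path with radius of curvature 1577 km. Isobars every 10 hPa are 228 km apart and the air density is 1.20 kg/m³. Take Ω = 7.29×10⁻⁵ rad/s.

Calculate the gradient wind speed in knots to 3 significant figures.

46.4 knots

Coriolis parameter at 71°N:
f = 2Ω sin φ = 2 × 7.29×10⁻⁵ × sin 71° = 1.38×10⁻⁴ s⁻¹
Pressure gradient: |∂P/∂n| = 1000 Pa / 228000 m = 4.39×10⁻³ Pa/m
Geostrophic speed: V_g = |∂P/∂n|/(fρ) = 4.39×10⁻³/(1.38×10⁻⁴ × 1.20) = 26.5 m/s
Around a low, centrifugal force acts outward with Coriolis, so pressure-gradient force balances both:
(1/ρ)|∂P/∂n| = fV + V²/R  →  V² + fR·V − fR·V_g = 0
With fR = 1.38×10⁻⁴ × 1577×10³ m = 217 m/s:
V = [−fR + √((fR)² + 4 fR V_g)]/2 = [−217 + √(217² + 4×217×26.5)]/2 = 23.9 m/s
Subgeostrophic (V < V_g = 26.5 m/s), as expected around a low.
Converting: 23.9 m/s × 1.944 = 46.4 knots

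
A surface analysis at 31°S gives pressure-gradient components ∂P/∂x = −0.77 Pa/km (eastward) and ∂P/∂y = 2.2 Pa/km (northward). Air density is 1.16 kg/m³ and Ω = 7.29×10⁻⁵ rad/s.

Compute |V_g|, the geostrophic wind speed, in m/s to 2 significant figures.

Coriolis parameter at 31°S:
f = 2Ω sin φ = 2 × 7.29×10⁻⁵ × sin 31° = 7.51×10⁻⁵ s⁻¹
In the Southern Hemisphere f is negative: f = −7.51×10⁻⁵ s⁻¹.
Component geostrophic relations (x east, y north):
u_g = −(1/(fρ)) ∂P/∂y,  v_g = (1/(fρ)) ∂P/∂x
u_g = −(2.2×10⁻³)/(−7.51×10⁻⁵ × 1.16) = 25.3 m/s;  v_g = (−0.77×10⁻³)/(−7.51×10⁻⁵ × 1.16) = 8.84 m/s
|V_g| = √(u_g² + v_g²) = 26.8 m/s

27 m/s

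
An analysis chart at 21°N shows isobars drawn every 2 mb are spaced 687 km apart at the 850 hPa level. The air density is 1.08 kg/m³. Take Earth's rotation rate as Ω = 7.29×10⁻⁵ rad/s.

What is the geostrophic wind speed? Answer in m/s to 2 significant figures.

5.2 m/s

Coriolis parameter at 21°N:
f = 2Ω sin φ = 2 × 7.29×10⁻⁵ × sin 21° = 5.23×10⁻⁵ s⁻¹
Pressure gradient: |∂P/∂n| = 200 Pa / 687000 m = 2.91×10⁻⁴ Pa/m
Geostrophic balance (pressure-gradient force = Coriolis force):
V_g = (1/(fρ)) |∂P/∂n| = 2.91×10⁻⁴ / (5.23×10⁻⁵ × 1.08) = 5.16 m/s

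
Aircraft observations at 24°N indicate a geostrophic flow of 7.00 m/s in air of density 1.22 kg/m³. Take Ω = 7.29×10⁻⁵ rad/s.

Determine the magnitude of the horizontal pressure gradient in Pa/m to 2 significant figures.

5.1×10⁻⁴ Pa/m

Coriolis parameter at 24°N:
f = 2Ω sin φ = 2 × 7.29×10⁻⁵ × sin 24° = 5.93×10⁻⁵ s⁻¹
Geostrophic balance rearranged: |∂P/∂n| = f ρ V_g
|∂P/∂n| = 5.93×10⁻⁵ × 1.22 × 7.00 = 5.06×10⁻⁴ Pa/m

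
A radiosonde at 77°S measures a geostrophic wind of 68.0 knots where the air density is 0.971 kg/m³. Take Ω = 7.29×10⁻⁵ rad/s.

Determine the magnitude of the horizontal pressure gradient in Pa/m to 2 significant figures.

4.8×10⁻³ Pa/m

Coriolis parameter at 77°S:
f = 2Ω sin φ = 2 × 7.29×10⁻⁵ × sin 77° = 1.42×10⁻⁴ s⁻¹
Wind speed in SI: 68.0 knots = 35.0 m/s
Geostrophic balance rearranged: |∂P/∂n| = f ρ V_g
|∂P/∂n| = 1.42×10⁻⁴ × 0.971 × 35.0 = 4.83×10⁻³ Pa/m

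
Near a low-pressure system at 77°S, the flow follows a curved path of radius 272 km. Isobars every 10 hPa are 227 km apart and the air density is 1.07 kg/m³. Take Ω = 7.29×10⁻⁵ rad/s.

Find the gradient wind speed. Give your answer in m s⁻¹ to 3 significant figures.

19.3 m s⁻¹

Coriolis parameter at 77°S:
f = 2Ω sin φ = 2 × 7.29×10⁻⁵ × sin 77° = 1.42×10⁻⁴ s⁻¹
Pressure gradient: |∂P/∂n| = 1000 Pa / 227000 m = 4.41×10⁻³ Pa/m
Geostrophic speed: V_g = |∂P/∂n|/(fρ) = 4.41×10⁻³/(1.42×10⁻⁴ × 1.07) = 29.0 m/s
Around a low, centrifugal force acts outward with Coriolis, so pressure-gradient force balances both:
(1/ρ)|∂P/∂n| = fV + V²/R  →  V² + fR·V − fR·V_g = 0
With fR = 1.42×10⁻⁴ × 272×10³ m = 38.6 m/s:
V = [−fR + √((fR)² + 4 fR V_g)]/2 = [−38.6 + √(38.6² + 4×38.6×29)]/2 = 19.3 m/s
Subgeostrophic (V < V_g = 29 m/s), as expected around a low.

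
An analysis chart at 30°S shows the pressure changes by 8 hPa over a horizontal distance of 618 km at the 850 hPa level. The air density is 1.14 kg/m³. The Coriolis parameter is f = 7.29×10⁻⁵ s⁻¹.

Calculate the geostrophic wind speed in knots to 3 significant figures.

30.3 knots

Pressure gradient: |∂P/∂n| = 800 Pa / 618000 m = 1.29×10⁻³ Pa/m
Geostrophic balance (pressure-gradient force = Coriolis force):
V_g = (1/(fρ)) |∂P/∂n| = 1.29×10⁻³ / (7.29×10⁻⁵ × 1.14) = 15.6 m/s
Converting: 15.6 m/s × 1.944 = 30.3 knots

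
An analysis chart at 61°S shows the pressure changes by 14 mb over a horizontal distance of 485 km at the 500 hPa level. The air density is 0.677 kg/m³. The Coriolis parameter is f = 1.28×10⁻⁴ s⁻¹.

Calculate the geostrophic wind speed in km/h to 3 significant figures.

Pressure gradient: |∂P/∂n| = 1400 Pa / 485000 m = 2.89×10⁻³ Pa/m
Geostrophic balance (pressure-gradient force = Coriolis force):
V_g = (1/(fρ)) |∂P/∂n| = 2.89×10⁻³ / (1.28×10⁻⁴ × 0.677) = 33.3 m/s
Converting: 33.3 m/s × 3.6 = 120 km/h

120 km/h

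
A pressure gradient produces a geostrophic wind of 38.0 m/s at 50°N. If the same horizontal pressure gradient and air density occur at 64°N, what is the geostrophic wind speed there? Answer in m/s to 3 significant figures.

With the same pressure gradient and density, V_g ∝ 1/f ∝ 1/sin φ.
V₂ = V₁ · sin φ₁ / sin φ₂ = 38.0 × sin 50° / sin 64°
V₂ = 38.0 × 0.7660/0.8988 = 32.4 m/s

32.4 m/s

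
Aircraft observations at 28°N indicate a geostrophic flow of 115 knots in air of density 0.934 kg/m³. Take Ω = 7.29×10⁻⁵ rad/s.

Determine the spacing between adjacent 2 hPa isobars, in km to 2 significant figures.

Coriolis parameter at 28°N:
f = 2Ω sin φ = 2 × 7.29×10⁻⁵ × sin 28° = 6.84×10⁻⁵ s⁻¹
Wind speed in SI: 115 knots = 59.2 m/s
Geostrophic balance rearranged: |∂P/∂n| = f ρ V_g
|∂P/∂n| = 6.84×10⁻⁵ × 0.934 × 59.2 = 3.78×10⁻³ Pa/m
Isobar spacing: Δn = ΔP/|∂P/∂n| = 200 Pa / 3.78×10⁻³ Pa/m = 52879 m ≈ 53 km

53 km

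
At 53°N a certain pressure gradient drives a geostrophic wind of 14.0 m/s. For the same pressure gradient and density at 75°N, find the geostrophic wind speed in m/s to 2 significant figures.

12 m/s

With the same pressure gradient and density, V_g ∝ 1/f ∝ 1/sin φ.
V₂ = V₁ · sin φ₁ / sin φ₂ = 14.0 × sin 53° / sin 75°
V₂ = 14.0 × 0.7986/0.9659 = 12 m/s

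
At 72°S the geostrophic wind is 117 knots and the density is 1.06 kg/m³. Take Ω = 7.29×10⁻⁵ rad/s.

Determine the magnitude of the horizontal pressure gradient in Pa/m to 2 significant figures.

Coriolis parameter at 72°S:
f = 2Ω sin φ = 2 × 7.29×10⁻⁵ × sin 72° = 1.39×10⁻⁴ s⁻¹
Wind speed in SI: 117 knots = 60.2 m/s
Geostrophic balance rearranged: |∂P/∂n| = f ρ V_g
|∂P/∂n| = 1.39×10⁻⁴ × 1.06 × 60.2 = 8.85×10⁻³ Pa/m

8.8×10⁻³ Pa/m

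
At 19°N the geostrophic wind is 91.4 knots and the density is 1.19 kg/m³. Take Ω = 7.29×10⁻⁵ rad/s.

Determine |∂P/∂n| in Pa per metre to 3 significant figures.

Coriolis parameter at 19°N:
f = 2Ω sin φ = 2 × 7.29×10⁻⁵ × sin 19° = 4.75×10⁻⁵ s⁻¹
Wind speed in SI: 91.4 knots = 47.0 m/s
Geostrophic balance rearranged: |∂P/∂n| = f ρ V_g
|∂P/∂n| = 4.75×10⁻⁵ × 1.19 × 47.0 = 2.66×10⁻³ Pa/m

2.66×10⁻³ Pa/m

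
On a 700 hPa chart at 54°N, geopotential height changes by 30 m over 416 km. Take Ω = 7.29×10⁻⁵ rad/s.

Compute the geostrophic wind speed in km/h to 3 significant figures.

Coriolis parameter at 54°N:
f = 2Ω sin φ = 2 × 7.29×10⁻⁵ × sin 54° = 1.18×10⁻⁴ s⁻¹
Height gradient: |∂Z/∂n| = 30 m / 416000 m = 7.21×10⁻⁵
On a pressure surface, geostrophic balance gives V_g = (g/f)|∂Z/∂n|:
V_g = 9.81 × 7.21×10⁻⁵ / 1.18×10⁻⁴ = 6.00 m/s
Converting: 6.00 m/s × 3.6 = 21.6 km/h

21.6 km/h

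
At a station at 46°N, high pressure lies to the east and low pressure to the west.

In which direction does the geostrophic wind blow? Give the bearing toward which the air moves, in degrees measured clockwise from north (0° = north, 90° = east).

The pressure-gradient force points toward the west (bearing 270°).
Geostrophic balance: in the Northern Hemisphere the Coriolis force deflects motion to the right, so the geostrophic wind blows 90° to the right of the pressure-gradient force (low pressure on the left).
Rotating 270° by 90° clockwise gives 000° — the wind blows toward the north.

000°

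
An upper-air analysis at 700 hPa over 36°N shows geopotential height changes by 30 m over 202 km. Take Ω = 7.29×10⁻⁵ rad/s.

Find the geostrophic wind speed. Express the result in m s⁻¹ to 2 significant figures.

Coriolis parameter at 36°N:
f = 2Ω sin φ = 2 × 7.29×10⁻⁵ × sin 36° = 8.57×10⁻⁵ s⁻¹
Height gradient: |∂Z/∂n| = 30 m / 202000 m = 1.49×10⁻⁴
On a pressure surface, geostrophic balance gives V_g = (g/f)|∂Z/∂n|:
V_g = 9.81 × 1.49×10⁻⁴ / 8.57×10⁻⁵ = 17.0 m/s

17 m s⁻¹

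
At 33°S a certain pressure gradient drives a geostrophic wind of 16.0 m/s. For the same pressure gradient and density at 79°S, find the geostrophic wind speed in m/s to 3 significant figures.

8.88 m/s

With the same pressure gradient and density, V_g ∝ 1/f ∝ 1/sin φ.
V₂ = V₁ · sin φ₁ / sin φ₂ = 16.0 × sin 33° / sin 79°
V₂ = 16.0 × 0.5446/0.9816 = 8.88 m/s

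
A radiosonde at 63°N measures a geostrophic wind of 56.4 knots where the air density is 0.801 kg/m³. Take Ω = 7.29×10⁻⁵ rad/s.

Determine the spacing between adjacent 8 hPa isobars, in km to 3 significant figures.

265 km

Coriolis parameter at 63°N:
f = 2Ω sin φ = 2 × 7.29×10⁻⁵ × sin 63° = 1.30×10⁻⁴ s⁻¹
Wind speed in SI: 56.4 knots = 29.0 m/s
Geostrophic balance rearranged: |∂P/∂n| = f ρ V_g
|∂P/∂n| = 1.30×10⁻⁴ × 0.801 × 29.0 = 3.02×10⁻³ Pa/m
Isobar spacing: Δn = ΔP/|∂P/∂n| = 800 Pa / 3.02×10⁻³ Pa/m = 264973 m ≈ 265 km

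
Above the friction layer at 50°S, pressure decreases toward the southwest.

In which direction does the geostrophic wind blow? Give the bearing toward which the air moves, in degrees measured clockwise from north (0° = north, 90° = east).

135°

The pressure-gradient force points toward the southwest (bearing 225°).
Geostrophic balance: in the Southern Hemisphere the Coriolis force deflects motion to the left, so the geostrophic wind blows 90° to the left of the pressure-gradient force (low pressure on the right).
Rotating 225° by 90° counterclockwise gives 135° — the wind blows toward the southeast.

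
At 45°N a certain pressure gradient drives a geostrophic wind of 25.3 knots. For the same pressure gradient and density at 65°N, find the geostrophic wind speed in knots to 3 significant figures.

19.7 knots

With the same pressure gradient and density, V_g ∝ 1/f ∝ 1/sin φ.
V₂ = V₁ · sin φ₁ / sin φ₂ = 25.3 × sin 45° / sin 65°
V₂ = 25.3 × 0.7071/0.9063 = 19.7 knots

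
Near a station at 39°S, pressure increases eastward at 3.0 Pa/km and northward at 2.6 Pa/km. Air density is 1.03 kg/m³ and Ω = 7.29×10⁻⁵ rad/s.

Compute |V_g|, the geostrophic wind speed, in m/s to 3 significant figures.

42.0 m/s

Coriolis parameter at 39°S:
f = 2Ω sin φ = 2 × 7.29×10⁻⁵ × sin 39° = 9.18×10⁻⁵ s⁻¹
In the Southern Hemisphere f is negative: f = −9.18×10⁻⁵ s⁻¹.
Component geostrophic relations (x east, y north):
u_g = −(1/(fρ)) ∂P/∂y,  v_g = (1/(fρ)) ∂P/∂x
u_g = −(2.6×10⁻³)/(−9.18×10⁻⁵ × 1.03) = 27.5 m/s;  v_g = (3.0×10⁻³)/(−9.18×10⁻⁵ × 1.03) = −31.7 m/s
|V_g| = √(u_g² + v_g²) = 42.0 m/s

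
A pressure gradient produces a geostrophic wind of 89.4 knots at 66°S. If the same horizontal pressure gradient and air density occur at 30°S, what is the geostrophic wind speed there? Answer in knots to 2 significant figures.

160 knots

With the same pressure gradient and density, V_g ∝ 1/f ∝ 1/sin φ.
V₂ = V₁ · sin φ₁ / sin φ₂ = 89.4 × sin 66° / sin 30°
V₂ = 89.4 × 0.9135/0.5000 = 160 knots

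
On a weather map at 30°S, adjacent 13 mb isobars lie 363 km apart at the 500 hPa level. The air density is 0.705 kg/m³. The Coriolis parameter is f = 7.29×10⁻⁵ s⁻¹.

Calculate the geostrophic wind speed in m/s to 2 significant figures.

70 m/s

Pressure gradient: |∂P/∂n| = 1300 Pa / 363000 m = 3.58×10⁻³ Pa/m
Geostrophic balance (pressure-gradient force = Coriolis force):
V_g = (1/(fρ)) |∂P/∂n| = 3.58×10⁻³ / (7.29×10⁻⁵ × 0.705) = 69.7 m/s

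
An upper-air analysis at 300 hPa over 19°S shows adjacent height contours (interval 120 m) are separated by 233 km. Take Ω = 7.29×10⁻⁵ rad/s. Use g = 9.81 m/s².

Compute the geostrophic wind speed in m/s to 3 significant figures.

106 m/s

Coriolis parameter at 19°S:
f = 2Ω sin φ = 2 × 7.29×10⁻⁵ × sin 19° = 4.75×10⁻⁵ s⁻¹
Height gradient: |∂Z/∂n| = 120 m / 233000 m = 5.15×10⁻⁴
On a pressure surface, geostrophic balance gives V_g = (g/f)|∂Z/∂n|:
V_g = 9.81 × 5.15×10⁻⁴ / 4.75×10⁻⁵ = 106 m/s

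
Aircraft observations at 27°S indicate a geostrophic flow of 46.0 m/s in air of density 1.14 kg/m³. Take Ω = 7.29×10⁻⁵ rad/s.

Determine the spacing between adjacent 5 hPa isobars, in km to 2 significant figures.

140 km

Coriolis parameter at 27°S:
f = 2Ω sin φ = 2 × 7.29×10⁻⁵ × sin 27° = 6.62×10⁻⁵ s⁻¹
Geostrophic balance rearranged: |∂P/∂n| = f ρ V_g
|∂P/∂n| = 6.62×10⁻⁵ × 1.14 × 46.0 = 3.47×10⁻³ Pa/m
Isobar spacing: Δn = ΔP/|∂P/∂n| = 500 Pa / 3.47×10⁻³ Pa/m = 144047 m ≈ 140 km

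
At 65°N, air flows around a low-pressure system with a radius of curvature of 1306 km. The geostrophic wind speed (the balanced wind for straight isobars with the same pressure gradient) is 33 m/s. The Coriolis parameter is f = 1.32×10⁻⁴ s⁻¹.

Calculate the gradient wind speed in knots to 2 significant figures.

55 knots

Around a low, centrifugal force acts outward with Coriolis, so pressure-gradient force balances both:
(1/ρ)|∂P/∂n| = fV + V²/R  →  V² + fR·V − fR·V_g = 0
With fR = 1.32×10⁻⁴ × 1306×10³ m = 172 m/s:
V = [−fR + √((fR)² + 4 fR V_g)]/2 = [−172 + √(172² + 4×172×33)]/2 = 28.3 m/s
Subgeostrophic (V < V_g = 33 m/s), as expected around a low.
Converting: 28.3 m/s × 1.944 = 55 knots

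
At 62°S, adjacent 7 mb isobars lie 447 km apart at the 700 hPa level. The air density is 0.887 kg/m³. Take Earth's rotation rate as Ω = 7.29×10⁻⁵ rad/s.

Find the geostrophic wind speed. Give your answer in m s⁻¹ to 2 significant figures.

Coriolis parameter at 62°S:
f = 2Ω sin φ = 2 × 7.29×10⁻⁵ × sin 62° = 1.29×10⁻⁴ s⁻¹
Pressure gradient: |∂P/∂n| = 700 Pa / 447000 m = 1.57×10⁻³ Pa/m
Geostrophic balance (pressure-gradient force = Coriolis force):
V_g = (1/(fρ)) |∂P/∂n| = 1.57×10⁻³ / (1.29×10⁻⁴ × 0.887) = 13.7 m/s

14 m s⁻¹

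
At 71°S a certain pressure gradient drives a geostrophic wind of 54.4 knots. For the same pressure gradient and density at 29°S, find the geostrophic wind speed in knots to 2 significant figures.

With the same pressure gradient and density, V_g ∝ 1/f ∝ 1/sin φ.
V₂ = V₁ · sin φ₁ / sin φ₂ = 54.4 × sin 71° / sin 29°
V₂ = 54.4 × 0.9455/0.4848 = 110 knots

110 knots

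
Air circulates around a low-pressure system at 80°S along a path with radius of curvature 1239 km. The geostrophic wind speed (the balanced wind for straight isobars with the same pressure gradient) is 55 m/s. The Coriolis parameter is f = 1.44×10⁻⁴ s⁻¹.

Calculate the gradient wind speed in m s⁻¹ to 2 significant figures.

Around a low, centrifugal force acts outward with Coriolis, so pressure-gradient force balances both:
(1/ρ)|∂P/∂n| = fV + V²/R  →  V² + fR·V − fR·V_g = 0
With fR = 1.44×10⁻⁴ × 1239×10³ m = 178 m/s:
V = [−fR + √((fR)² + 4 fR V_g)]/2 = [−178 + √(178² + 4×178×55)]/2 = 44.1 m/s
Subgeostrophic (V < V_g = 55 m/s), as expected around a low.

44 m s⁻¹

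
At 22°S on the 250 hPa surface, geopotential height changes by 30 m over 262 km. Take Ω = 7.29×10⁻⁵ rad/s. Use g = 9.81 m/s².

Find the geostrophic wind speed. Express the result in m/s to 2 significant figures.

Coriolis parameter at 22°S:
f = 2Ω sin φ = 2 × 7.29×10⁻⁵ × sin 22° = 5.46×10⁻⁵ s⁻¹
Height gradient: |∂Z/∂n| = 30 m / 262000 m = 1.15×10⁻⁴
On a pressure surface, geostrophic balance gives V_g = (g/f)|∂Z/∂n|:
V_g = 9.81 × 1.15×10⁻⁴ / 5.46×10⁻⁵ = 20.6 m/s

21 m/s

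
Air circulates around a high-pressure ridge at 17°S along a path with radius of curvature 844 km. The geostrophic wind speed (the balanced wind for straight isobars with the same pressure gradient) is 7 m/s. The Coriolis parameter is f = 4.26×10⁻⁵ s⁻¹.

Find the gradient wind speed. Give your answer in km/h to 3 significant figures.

Around a high, pressure-gradient force acts outward with centrifugal, so Coriolis balances both:
fV = (1/ρ)|∂P/∂n| + V²/R  →  V² − fR·V + fR·V_g = 0
With fR = 4.26×10⁻⁵ × 844×10³ m = 36.0 m/s:
V = [fR − √((fR)² − 4 fR V_g)]/2 = [36.0 − √(36.0² − 4×36.0×7)]/2 = 9.52 m/s
Supergeostrophic (V > V_g = 7 m/s), as expected around a high.
Converting: 9.52 m/s × 3.6 = 34.3 km/h

34.3 km/h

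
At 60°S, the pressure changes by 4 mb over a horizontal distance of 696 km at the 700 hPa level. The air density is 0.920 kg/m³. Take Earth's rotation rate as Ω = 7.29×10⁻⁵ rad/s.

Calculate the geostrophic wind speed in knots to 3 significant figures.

Coriolis parameter at 60°S:
f = 2Ω sin φ = 2 × 7.29×10⁻⁵ × sin 60° = 1.26×10⁻⁴ s⁻¹
Pressure gradient: |∂P/∂n| = 400 Pa / 696000 m = 5.75×10⁻⁴ Pa/m
Geostrophic balance (pressure-gradient force = Coriolis force):
V_g = (1/(fρ)) |∂P/∂n| = 5.75×10⁻⁴ / (1.26×10⁻⁴ × 0.920) = 4.95 m/s
Converting: 4.95 m/s × 1.944 = 9.62 knots

9.62 knots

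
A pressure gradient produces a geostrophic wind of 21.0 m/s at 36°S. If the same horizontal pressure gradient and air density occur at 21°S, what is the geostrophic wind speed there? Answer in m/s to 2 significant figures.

With the same pressure gradient and density, V_g ∝ 1/f ∝ 1/sin φ.
V₂ = V₁ · sin φ₁ / sin φ₂ = 21.0 × sin 36° / sin 21°
V₂ = 21.0 × 0.5878/0.3584 = 34 m/s

34 m/s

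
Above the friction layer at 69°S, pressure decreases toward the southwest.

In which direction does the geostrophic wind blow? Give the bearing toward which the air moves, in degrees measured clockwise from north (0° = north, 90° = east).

The pressure-gradient force points toward the southwest (bearing 225°).
Geostrophic balance: in the Southern Hemisphere the Coriolis force deflects motion to the left, so the geostrophic wind blows 90° to the left of the pressure-gradient force (low pressure on the right).
Rotating 225° by 90° counterclockwise gives 135° — the wind blows toward the southeast.

135°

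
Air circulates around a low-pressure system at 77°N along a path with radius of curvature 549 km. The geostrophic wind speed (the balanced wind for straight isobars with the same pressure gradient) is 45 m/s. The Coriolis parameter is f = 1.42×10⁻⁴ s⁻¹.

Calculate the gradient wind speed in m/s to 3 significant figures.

31.9 m/s

Around a low, centrifugal force acts outward with Coriolis, so pressure-gradient force balances both:
(1/ρ)|∂P/∂n| = fV + V²/R  →  V² + fR·V − fR·V_g = 0
With fR = 1.42×10⁻⁴ × 549×10³ m = 78.0 m/s:
V = [−fR + √((fR)² + 4 fR V_g)]/2 = [−78.0 + √(78.0² + 4×78.0×45)]/2 = 31.9 m/s
Subgeostrophic (V < V_g = 45 m/s), as expected around a low.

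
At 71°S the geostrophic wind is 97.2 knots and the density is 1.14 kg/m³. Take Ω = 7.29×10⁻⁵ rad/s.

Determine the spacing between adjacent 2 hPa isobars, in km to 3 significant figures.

25.5 km

Coriolis parameter at 71°S:
f = 2Ω sin φ = 2 × 7.29×10⁻⁵ × sin 71° = 1.38×10⁻⁴ s⁻¹
Wind speed in SI: 97.2 knots = 50.0 m/s
Geostrophic balance rearranged: |∂P/∂n| = f ρ V_g
|∂P/∂n| = 1.38×10⁻⁴ × 1.14 × 50.0 = 7.86×10⁻³ Pa/m
Isobar spacing: Δn = ΔP/|∂P/∂n| = 200 Pa / 7.86×10⁻³ Pa/m = 25450 m ≈ 25.5 km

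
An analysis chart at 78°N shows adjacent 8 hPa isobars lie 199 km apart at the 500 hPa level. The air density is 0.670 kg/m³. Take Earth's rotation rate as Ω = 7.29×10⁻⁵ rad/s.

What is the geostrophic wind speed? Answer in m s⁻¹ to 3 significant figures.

42.1 m s⁻¹

Coriolis parameter at 78°N:
f = 2Ω sin φ = 2 × 7.29×10⁻⁵ × sin 78° = 1.43×10⁻⁴ s⁻¹
Pressure gradient: |∂P/∂n| = 800 Pa / 199000 m = 4.02×10⁻³ Pa/m
Geostrophic balance (pressure-gradient force = Coriolis force):
V_g = (1/(fρ)) |∂P/∂n| = 4.02×10⁻³ / (1.43×10⁻⁴ × 0.670) = 42.1 m/s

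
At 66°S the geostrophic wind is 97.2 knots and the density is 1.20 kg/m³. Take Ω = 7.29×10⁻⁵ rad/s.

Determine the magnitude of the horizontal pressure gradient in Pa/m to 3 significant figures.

Coriolis parameter at 66°S:
f = 2Ω sin φ = 2 × 7.29×10⁻⁵ × sin 66° = 1.33×10⁻⁴ s⁻¹
Wind speed in SI: 97.2 knots = 50.0 m/s
Geostrophic balance rearranged: |∂P/∂n| = f ρ V_g
|∂P/∂n| = 1.33×10⁻⁴ × 1.20 × 50.0 = 7.99×10⁻³ Pa/m

7.99×10⁻³ Pa/m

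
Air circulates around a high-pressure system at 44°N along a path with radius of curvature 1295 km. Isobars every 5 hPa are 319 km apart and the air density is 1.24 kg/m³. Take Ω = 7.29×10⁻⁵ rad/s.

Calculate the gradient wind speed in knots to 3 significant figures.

27.2 knots

Coriolis parameter at 44°N:
f = 2Ω sin φ = 2 × 7.29×10⁻⁵ × sin 44° = 1.01×10⁻⁴ s⁻¹
Pressure gradient: |∂P/∂n| = 500 Pa / 319000 m = 1.57×10⁻³ Pa/m
Geostrophic speed: V_g = |∂P/∂n|/(fρ) = 1.57×10⁻³/(1.01×10⁻⁴ × 1.24) = 12.5 m/s
Around a high, pressure-gradient force acts outward with centrifugal, so Coriolis balances both:
fV = (1/ρ)|∂P/∂n| + V²/R  →  V² − fR·V + fR·V_g = 0
With fR = 1.01×10⁻⁴ × 1295×10³ m = 131 m/s:
V = [fR − √((fR)² − 4 fR V_g)]/2 = [131 − √(131² − 4×131×12.5)]/2 = 14 m/s
Supergeostrophic (V > V_g = 12.5 m/s), as expected around a high.
Converting: 14 m/s × 1.944 = 27.2 knots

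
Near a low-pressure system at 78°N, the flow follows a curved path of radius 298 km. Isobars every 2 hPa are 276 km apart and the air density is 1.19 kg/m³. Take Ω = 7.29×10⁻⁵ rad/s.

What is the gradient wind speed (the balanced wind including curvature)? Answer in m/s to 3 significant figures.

Coriolis parameter at 78°N:
f = 2Ω sin φ = 2 × 7.29×10⁻⁵ × sin 78° = 1.43×10⁻⁴ s⁻¹
Pressure gradient: |∂P/∂n| = 200 Pa / 276000 m = 7.25×10⁻⁴ Pa/m
Geostrophic speed: V_g = |∂P/∂n|/(fρ) = 7.25×10⁻⁴/(1.43×10⁻⁴ × 1.19) = 4.27 m/s
Around a low, centrifugal force acts outward with Coriolis, so pressure-gradient force balances both:
(1/ρ)|∂P/∂n| = fV + V²/R  →  V² + fR·V − fR·V_g = 0
With fR = 1.43×10⁻⁴ × 298×10³ m = 42.5 m/s:
V = [−fR + √((fR)² + 4 fR V_g)]/2 = [−42.5 + √(42.5² + 4×42.5×4.27)]/2 = 3.91 m/s
Subgeostrophic (V < V_g = 4.27 m/s), as expected around a low.

3.91 m/s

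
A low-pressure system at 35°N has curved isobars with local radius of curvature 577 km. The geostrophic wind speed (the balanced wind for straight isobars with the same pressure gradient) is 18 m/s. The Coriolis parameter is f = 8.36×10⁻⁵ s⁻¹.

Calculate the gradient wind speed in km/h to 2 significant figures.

Around a low, centrifugal force acts outward with Coriolis, so pressure-gradient force balances both:
(1/ρ)|∂P/∂n| = fV + V²/R  →  V² + fR·V − fR·V_g = 0
With fR = 8.36×10⁻⁵ × 577×10³ m = 48.2 m/s:
V = [−fR + √((fR)² + 4 fR V_g)]/2 = [−48.2 + √(48.2² + 4×48.2×18)]/2 = 14 m/s
Subgeostrophic (V < V_g = 18 m/s), as expected around a low.
Converting: 14 m/s × 3.6 = 50 km/h

50 km/h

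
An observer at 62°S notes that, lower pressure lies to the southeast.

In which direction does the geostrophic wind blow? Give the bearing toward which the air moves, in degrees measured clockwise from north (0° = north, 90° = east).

The pressure-gradient force points toward the southeast (bearing 135°).
Geostrophic balance: in the Southern Hemisphere the Coriolis force deflects motion to the left, so the geostrophic wind blows 90° to the left of the pressure-gradient force (low pressure on the right).
Rotating 135° by 90° counterclockwise gives 045° — the wind blows toward the northeast.

045°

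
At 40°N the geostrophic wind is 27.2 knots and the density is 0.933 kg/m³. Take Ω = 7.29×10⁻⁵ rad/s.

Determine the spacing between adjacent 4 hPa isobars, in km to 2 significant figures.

Coriolis parameter at 40°N:
f = 2Ω sin φ = 2 × 7.29×10⁻⁵ × sin 40° = 9.37×10⁻⁵ s⁻¹
Wind speed in SI: 27.2 knots = 14.0 m/s
Geostrophic balance rearranged: |∂P/∂n| = f ρ V_g
|∂P/∂n| = 9.37×10⁻⁵ × 0.933 × 14.0 = 1.22×10⁻³ Pa/m
Isobar spacing: Δn = ΔP/|∂P/∂n| = 400 Pa / 1.22×10⁻³ Pa/m = 326924 m ≈ 330 km

330 km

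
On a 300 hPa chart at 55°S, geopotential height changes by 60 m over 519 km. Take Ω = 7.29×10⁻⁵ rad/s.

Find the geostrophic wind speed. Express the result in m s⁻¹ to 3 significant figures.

9.50 m s⁻¹

Coriolis parameter at 55°S:
f = 2Ω sin φ = 2 × 7.29×10⁻⁵ × sin 55° = 1.19×10⁻⁴ s⁻¹
Height gradient: |∂Z/∂n| = 60 m / 519000 m = 1.16×10⁻⁴
On a pressure surface, geostrophic balance gives V_g = (g/f)|∂Z/∂n|:
V_g = 9.81 × 1.16×10⁻⁴ / 1.19×10⁻⁴ = 9.50 m/s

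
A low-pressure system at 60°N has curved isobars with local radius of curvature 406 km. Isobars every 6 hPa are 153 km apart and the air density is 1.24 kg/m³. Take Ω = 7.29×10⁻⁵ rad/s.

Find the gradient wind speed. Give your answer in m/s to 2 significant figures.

Coriolis parameter at 60°N:
f = 2Ω sin φ = 2 × 7.29×10⁻⁵ × sin 60° = 1.26×10⁻⁴ s⁻¹
Pressure gradient: |∂P/∂n| = 600 Pa / 153000 m = 3.92×10⁻³ Pa/m
Geostrophic speed: V_g = |∂P/∂n|/(fρ) = 3.92×10⁻³/(1.26×10⁻⁴ × 1.24) = 25.0 m/s
Around a low, centrifugal force acts outward with Coriolis, so pressure-gradient force balances both:
(1/ρ)|∂P/∂n| = fV + V²/R  →  V² + fR·V − fR·V_g = 0
With fR = 1.26×10⁻⁴ × 406×10³ m = 51.3 m/s:
V = [−fR + √((fR)² + 4 fR V_g)]/2 = [−51.3 + √(51.3² + 4×51.3×25)]/2 = 18.4 m/s
Subgeostrophic (V < V_g = 25 m/s), as expected around a low.

18 m/s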